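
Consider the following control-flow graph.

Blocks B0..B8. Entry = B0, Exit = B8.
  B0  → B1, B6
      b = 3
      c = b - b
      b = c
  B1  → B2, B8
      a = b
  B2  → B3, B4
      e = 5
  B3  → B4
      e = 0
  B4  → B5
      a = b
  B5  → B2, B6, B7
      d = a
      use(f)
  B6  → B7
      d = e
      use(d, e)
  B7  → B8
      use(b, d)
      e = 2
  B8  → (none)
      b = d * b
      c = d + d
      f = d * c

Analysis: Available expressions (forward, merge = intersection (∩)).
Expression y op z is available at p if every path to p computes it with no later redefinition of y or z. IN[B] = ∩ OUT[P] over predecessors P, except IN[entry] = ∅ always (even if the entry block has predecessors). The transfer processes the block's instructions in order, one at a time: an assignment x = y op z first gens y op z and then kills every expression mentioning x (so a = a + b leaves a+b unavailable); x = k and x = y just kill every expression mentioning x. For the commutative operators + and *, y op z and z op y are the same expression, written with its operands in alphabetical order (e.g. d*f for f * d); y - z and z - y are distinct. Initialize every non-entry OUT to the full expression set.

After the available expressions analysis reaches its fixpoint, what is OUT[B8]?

Fixpoint table:
  B0: | IN={} | OUT={}
  B1: | IN={} | OUT={}
  B2: | IN={} | OUT={}
  B3: | IN={} | OUT={}
  B4: | IN={} | OUT={}
  B5: | IN={} | OUT={}
  B6: | IN={} | OUT={}
  B7: | IN={} | OUT={}
  B8: | IN={} | OUT={c*d, d+d}

Merge at B8: IN[B8] = OUT[B1] ∩ OUT[B7] = {}
Applying B8's transfer function to that IN value gives OUT[B8] (row B8 above).

Answer: {c*d, d+d}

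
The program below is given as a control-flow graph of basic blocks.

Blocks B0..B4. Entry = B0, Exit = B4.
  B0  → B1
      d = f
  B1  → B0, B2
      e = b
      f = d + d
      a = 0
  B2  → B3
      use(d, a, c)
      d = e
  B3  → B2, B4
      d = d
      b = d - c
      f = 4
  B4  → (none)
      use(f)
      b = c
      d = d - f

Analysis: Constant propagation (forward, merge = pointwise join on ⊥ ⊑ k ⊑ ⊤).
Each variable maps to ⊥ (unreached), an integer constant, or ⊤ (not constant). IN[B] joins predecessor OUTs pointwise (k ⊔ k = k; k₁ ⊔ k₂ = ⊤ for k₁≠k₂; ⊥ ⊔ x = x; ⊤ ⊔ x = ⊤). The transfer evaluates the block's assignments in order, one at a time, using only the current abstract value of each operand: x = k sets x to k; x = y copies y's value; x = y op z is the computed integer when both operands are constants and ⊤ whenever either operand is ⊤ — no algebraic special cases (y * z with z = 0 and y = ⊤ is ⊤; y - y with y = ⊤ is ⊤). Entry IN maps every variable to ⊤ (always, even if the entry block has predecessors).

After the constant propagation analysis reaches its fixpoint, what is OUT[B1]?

Answer: {a: 0, b: ⊤, c: ⊤, d: ⊤, e: ⊤, f: ⊤}

Working:
Fixpoint table:
  B0:  IN=(all ⊤)  OUT=(all ⊤)
  B1:  IN=(all ⊤)  OUT={a:0; rest ⊤}
  B2:  IN={a:0; rest ⊤}  OUT={a:0; rest ⊤}
  B3:  IN={a:0; rest ⊤}  OUT={a:0, f:4; rest ⊤}
  B4:  IN={a:0, f:4; rest ⊤}  OUT={a:0, f:4; rest ⊤}

Merge at B1: IN[B1] = OUT[B0] = {a: ⊤, b: ⊤, c: ⊤, d: ⊤, e: ⊤, f: ⊤}
Applying B1's transfer function to that IN value gives OUT[B1] (row B1 above).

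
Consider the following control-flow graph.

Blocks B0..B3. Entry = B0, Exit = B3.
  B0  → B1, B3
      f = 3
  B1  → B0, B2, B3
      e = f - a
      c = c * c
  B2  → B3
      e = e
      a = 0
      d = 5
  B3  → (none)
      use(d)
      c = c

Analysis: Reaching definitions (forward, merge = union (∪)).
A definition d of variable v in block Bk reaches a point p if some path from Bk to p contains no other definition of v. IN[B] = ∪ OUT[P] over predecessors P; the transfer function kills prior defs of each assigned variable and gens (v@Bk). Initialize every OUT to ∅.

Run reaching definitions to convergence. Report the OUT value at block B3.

Per-block solution:
  B0:  IN={c@B1, e@B1, f@B0}  OUT={c@B1, e@B1, f@B0}
  B1:  IN={c@B1, e@B1, f@B0}  OUT={c@B1, e@B1, f@B0}
  B2:  IN={c@B1, e@B1, f@B0}  OUT={a@B2, c@B1, d@B2, e@B2, f@B0}
  B3:  IN={a@B2, c@B1, d@B2, e@B1, e@B2, f@B0}  OUT={a@B2, c@B3, d@B2, e@B1, e@B2, f@B0}

Merge at B3: IN[B3] = OUT[B0] ⊔ OUT[B1] ⊔ OUT[B2] = {a@B2, c@B1, d@B2, e@B1, e@B2, f@B0}
Applying B3's transfer function to that IN value gives OUT[B3] (row B3 above).

Answer: {a@B2, c@B3, d@B2, e@B1, e@B2, f@B0}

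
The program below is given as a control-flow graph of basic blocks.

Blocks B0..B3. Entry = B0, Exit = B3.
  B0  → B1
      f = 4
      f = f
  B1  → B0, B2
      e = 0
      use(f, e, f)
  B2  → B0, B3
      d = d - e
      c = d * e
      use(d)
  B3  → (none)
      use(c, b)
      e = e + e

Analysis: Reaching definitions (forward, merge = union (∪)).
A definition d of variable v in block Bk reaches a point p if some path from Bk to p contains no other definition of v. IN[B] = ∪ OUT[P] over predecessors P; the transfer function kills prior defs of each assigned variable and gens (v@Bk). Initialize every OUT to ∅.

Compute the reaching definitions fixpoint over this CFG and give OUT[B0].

Answer: {c@B2, d@B2, e@B1, f@B0}

Trace:
Fixpoint table:
  B0: | IN={c@B2, d@B2, e@B1, f@B0} | OUT={c@B2, d@B2, e@B1, f@B0}
  B1: | IN={c@B2, d@B2, e@B1, f@B0} | OUT={c@B2, d@B2, e@B1, f@B0}
  B2: | IN={c@B2, d@B2, e@B1, f@B0} | OUT={c@B2, d@B2, e@B1, f@B0}
  B3: | IN={c@B2, d@B2, e@B1, f@B0} | OUT={c@B2, d@B2, e@B3, f@B0}

Merge at B0 (entry node, so the boundary value {} is joined with the incoming edge(s)): IN[B0] = {} ⊔ OUT[B1] ⊔ OUT[B2] = {c@B2, d@B2, e@B1, f@B0}
Applying B0's transfer function to that IN value gives OUT[B0] (row B0 above).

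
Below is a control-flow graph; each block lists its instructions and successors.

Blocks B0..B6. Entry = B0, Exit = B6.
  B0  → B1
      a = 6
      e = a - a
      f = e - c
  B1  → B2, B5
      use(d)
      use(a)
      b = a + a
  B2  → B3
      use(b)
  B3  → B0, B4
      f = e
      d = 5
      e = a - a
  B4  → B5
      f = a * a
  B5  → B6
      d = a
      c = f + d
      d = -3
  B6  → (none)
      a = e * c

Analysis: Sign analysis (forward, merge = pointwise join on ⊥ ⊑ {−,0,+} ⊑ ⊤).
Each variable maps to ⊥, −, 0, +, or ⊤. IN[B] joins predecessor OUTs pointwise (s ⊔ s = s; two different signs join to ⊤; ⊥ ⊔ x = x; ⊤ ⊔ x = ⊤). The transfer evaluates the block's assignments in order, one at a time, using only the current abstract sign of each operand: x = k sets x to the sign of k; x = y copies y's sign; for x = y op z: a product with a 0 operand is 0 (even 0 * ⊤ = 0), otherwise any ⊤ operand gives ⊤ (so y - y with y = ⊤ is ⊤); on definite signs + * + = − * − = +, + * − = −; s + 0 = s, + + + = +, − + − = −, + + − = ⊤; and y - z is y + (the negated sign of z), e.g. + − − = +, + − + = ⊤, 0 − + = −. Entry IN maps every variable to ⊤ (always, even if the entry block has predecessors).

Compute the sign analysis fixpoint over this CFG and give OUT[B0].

Per-block solution:
  B0:  IN=(all ⊤)  OUT={a:+; rest ⊤}
  B1:  IN={a:+; rest ⊤}  OUT={a:+, b:+; rest ⊤}
  B2:  IN={a:+, b:+; rest ⊤}  OUT={a:+, b:+; rest ⊤}
  B3:  IN={a:+, b:+; rest ⊤}  OUT={a:+, b:+, d:+; rest ⊤}
  B4:  IN={a:+, b:+, d:+; rest ⊤}  OUT={a:+, b:+, d:+, f:+; rest ⊤}
  B5:  IN={a:+, b:+; rest ⊤}  OUT={a:+, b:+, d:-; rest ⊤}
  B6:  IN={a:+, b:+, d:-; rest ⊤}  OUT={b:+, d:-; rest ⊤}

Merge at B0 (entry node, so the boundary value (all ⊤) is joined with the incoming edge(s)): IN[B0] = (all ⊤) ⊔ OUT[B3] = {a: ⊤, b: ⊤, c: ⊤, d: ⊤, e: ⊤, f: ⊤}
Applying B0's transfer function to that IN value gives OUT[B0] (row B0 above).

Answer: {a: +, b: ⊤, c: ⊤, d: ⊤, e: ⊤, f: ⊤}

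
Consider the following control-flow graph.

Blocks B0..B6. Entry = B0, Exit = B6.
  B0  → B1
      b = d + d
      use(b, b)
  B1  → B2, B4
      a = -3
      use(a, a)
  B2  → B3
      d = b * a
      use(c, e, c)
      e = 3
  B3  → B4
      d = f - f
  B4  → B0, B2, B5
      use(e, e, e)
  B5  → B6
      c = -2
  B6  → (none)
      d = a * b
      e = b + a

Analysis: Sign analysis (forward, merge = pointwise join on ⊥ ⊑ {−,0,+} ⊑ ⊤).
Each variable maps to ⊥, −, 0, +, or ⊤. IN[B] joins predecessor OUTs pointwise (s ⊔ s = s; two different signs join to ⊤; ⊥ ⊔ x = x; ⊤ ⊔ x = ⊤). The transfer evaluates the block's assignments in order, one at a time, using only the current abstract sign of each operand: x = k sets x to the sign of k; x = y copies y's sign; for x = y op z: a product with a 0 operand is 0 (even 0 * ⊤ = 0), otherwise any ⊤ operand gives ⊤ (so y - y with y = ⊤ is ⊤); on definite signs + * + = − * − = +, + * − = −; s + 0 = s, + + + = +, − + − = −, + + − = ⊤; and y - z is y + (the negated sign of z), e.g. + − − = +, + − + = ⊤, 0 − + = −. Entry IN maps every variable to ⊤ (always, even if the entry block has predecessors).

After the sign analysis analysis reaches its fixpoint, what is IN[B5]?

Answer: {a: -, b: ⊤, c: ⊤, d: ⊤, e: ⊤, f: ⊤}

Working:
Fixpoint table:
  B0:   IN=(all ⊤)   OUT=(all ⊤)
  B1:   IN=(all ⊤)   OUT={a:-; rest ⊤}
  B2:   IN={a:-; rest ⊤}   OUT={a:-, e:+; rest ⊤}
  B3:   IN={a:-, e:+; rest ⊤}   OUT={a:-, e:+; rest ⊤}
  B4:   IN={a:-; rest ⊤}   OUT={a:-; rest ⊤}
  B5:   IN={a:-; rest ⊤}   OUT={a:-, c:-; rest ⊤}
  B6:   IN={a:-, c:-; rest ⊤}   OUT={a:-, c:-; rest ⊤}

Merge at B5: IN[B5] = OUT[B4] = {a: -, b: ⊤, c: ⊤, d: ⊤, e: ⊤, f: ⊤}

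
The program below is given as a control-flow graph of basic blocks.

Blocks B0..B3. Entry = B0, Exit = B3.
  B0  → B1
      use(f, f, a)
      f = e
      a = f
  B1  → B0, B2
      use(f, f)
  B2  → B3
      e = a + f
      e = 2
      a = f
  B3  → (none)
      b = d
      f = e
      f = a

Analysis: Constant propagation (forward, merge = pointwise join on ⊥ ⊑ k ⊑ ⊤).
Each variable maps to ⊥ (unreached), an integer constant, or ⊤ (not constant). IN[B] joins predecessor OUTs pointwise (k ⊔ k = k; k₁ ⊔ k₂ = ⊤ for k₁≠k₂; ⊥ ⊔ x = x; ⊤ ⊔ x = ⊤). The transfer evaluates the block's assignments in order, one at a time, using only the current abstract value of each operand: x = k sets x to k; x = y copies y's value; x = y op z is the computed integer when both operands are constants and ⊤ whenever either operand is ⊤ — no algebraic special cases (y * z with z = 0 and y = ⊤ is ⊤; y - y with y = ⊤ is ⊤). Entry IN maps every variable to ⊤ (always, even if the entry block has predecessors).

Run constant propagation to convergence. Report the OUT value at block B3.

Converged values:
  B0:  IN=(all ⊤)  OUT=(all ⊤)
  B1:  IN=(all ⊤)  OUT=(all ⊤)
  B2:  IN=(all ⊤)  OUT={e:2; rest ⊤}
  B3:  IN={e:2; rest ⊤}  OUT={e:2; rest ⊤}

Merge at B3: IN[B3] = OUT[B2] = {a: ⊤, b: ⊤, c: ⊤, d: ⊤, e: 2, f: ⊤}
Applying B3's transfer function to that IN value gives OUT[B3] (row B3 above).

Answer: {a: ⊤, b: ⊤, c: ⊤, d: ⊤, e: 2, f: ⊤}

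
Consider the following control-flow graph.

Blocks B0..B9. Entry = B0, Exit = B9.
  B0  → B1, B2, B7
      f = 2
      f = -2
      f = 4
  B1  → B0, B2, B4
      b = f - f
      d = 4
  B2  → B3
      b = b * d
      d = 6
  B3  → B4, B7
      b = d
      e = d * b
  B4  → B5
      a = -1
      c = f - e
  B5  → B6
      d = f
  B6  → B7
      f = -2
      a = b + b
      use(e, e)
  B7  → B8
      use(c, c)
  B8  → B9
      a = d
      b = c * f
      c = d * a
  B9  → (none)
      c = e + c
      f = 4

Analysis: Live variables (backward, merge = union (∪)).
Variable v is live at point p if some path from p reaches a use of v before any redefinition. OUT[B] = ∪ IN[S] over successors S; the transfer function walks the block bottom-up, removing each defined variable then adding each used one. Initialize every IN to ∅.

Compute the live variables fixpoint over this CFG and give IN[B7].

Fixpoint table:
  B0:   IN={b, c, d, e}   OUT={b, c, d, e, f}
  B1:   IN={c, e, f}   OUT={b, c, d, e, f}
  B2:   IN={b, c, d, f}   OUT={c, d, f}
  B3:   IN={c, d, f}   OUT={b, c, d, e, f}
  B4:   IN={b, e, f}   OUT={b, c, e, f}
  B5:   IN={b, c, e, f}   OUT={b, c, d, e}
  B6:   IN={b, c, d, e}   OUT={c, d, e, f}
  B7:   IN={c, d, e, f}   OUT={c, d, e, f}
  B8:   IN={c, d, e, f}   OUT={c, e}
  B9:   IN={c, e}   OUT={}

Merge at B7: OUT[B7] = IN[B8] = {c, d, e, f}
Applying B7's transfer function to that OUT value gives IN[B7] (row B7 above).

Answer: {c, d, e, f}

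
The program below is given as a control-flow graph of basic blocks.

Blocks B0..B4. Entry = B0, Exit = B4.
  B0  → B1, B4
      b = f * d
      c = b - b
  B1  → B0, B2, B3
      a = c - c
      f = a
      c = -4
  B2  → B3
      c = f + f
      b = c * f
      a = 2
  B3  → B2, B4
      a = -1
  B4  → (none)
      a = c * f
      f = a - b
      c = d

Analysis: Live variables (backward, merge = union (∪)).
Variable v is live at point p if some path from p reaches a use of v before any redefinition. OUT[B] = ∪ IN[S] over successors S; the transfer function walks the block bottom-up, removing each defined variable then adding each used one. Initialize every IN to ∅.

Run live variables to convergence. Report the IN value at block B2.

Answer: {d, f}

Derivation:
Converged values:
  B0:  IN={d, f}  OUT={b, c, d, f}
  B1:  IN={b, c, d}  OUT={b, c, d, f}
  B2:  IN={d, f}  OUT={b, c, d, f}
  B3:  IN={b, c, d, f}  OUT={b, c, d, f}
  B4:  IN={b, c, d, f}  OUT={}

Merge at B2: OUT[B2] = IN[B3] = {b, c, d, f}
Applying B2's transfer function to that OUT value gives IN[B2] (row B2 above).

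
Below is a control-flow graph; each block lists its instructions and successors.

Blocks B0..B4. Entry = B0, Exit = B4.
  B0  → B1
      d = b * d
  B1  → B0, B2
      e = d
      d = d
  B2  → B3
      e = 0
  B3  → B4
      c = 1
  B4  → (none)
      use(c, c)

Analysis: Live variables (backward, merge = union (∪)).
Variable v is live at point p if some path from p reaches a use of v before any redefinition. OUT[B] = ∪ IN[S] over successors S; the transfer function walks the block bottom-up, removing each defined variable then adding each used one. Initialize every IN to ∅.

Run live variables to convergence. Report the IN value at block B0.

Answer: {b, d}

Derivation:
Converged values:
  B0:  IN={b, d}  OUT={b, d}
  B1:  IN={b, d}  OUT={b, d}
  B2:  IN={}  OUT={}
  B3:  IN={}  OUT={c}
  B4:  IN={c}  OUT={}

Merge at B0: OUT[B0] = IN[B1] = {b, d}
Applying B0's transfer function to that OUT value gives IN[B0] (row B0 above).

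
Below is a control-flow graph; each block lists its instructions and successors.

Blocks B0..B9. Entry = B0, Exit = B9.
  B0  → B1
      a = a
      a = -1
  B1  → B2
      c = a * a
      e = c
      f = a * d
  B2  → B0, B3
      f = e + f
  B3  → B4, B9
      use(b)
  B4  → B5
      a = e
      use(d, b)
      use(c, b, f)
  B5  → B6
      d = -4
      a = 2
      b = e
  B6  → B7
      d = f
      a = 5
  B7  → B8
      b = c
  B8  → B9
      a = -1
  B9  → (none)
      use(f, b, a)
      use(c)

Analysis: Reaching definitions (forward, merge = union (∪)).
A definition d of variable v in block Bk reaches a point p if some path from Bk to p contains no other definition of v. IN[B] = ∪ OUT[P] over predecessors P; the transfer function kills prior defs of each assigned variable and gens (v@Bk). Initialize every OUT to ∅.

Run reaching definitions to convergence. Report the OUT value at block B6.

Answer: {a@B6, b@B5, c@B1, d@B6, e@B1, f@B2}

Trace:
Per-block solution:
  B0: | IN={a@B0, c@B1, e@B1, f@B2} | OUT={a@B0, c@B1, e@B1, f@B2}
  B1: | IN={a@B0, c@B1, e@B1, f@B2} | OUT={a@B0, c@B1, e@B1, f@B1}
  B2: | IN={a@B0, c@B1, e@B1, f@B1} | OUT={a@B0, c@B1, e@B1, f@B2}
  B3: | IN={a@B0, c@B1, e@B1, f@B2} | OUT={a@B0, c@B1, e@B1, f@B2}
  B4: | IN={a@B0, c@B1, e@B1, f@B2} | OUT={a@B4, c@B1, e@B1, f@B2}
  B5: | IN={a@B4, c@B1, e@B1, f@B2} | OUT={a@B5, b@B5, c@B1, d@B5, e@B1, f@B2}
  B6: | IN={a@B5, b@B5, c@B1, d@B5, e@B1, f@B2} | OUT={a@B6, b@B5, c@B1, d@B6, e@B1, f@B2}
  B7: | IN={a@B6, b@B5, c@B1, d@B6, e@B1, f@B2} | OUT={a@B6, b@B7, c@B1, d@B6, e@B1, f@B2}
  B8: | IN={a@B6, b@B7, c@B1, d@B6, e@B1, f@B2} | OUT={a@B8, b@B7, c@B1, d@B6, e@B1, f@B2}
  B9: | IN={a@B0, a@B8, b@B7, c@B1, d@B6, e@B1, f@B2} | OUT={a@B0, a@B8, b@B7, c@B1, d@B6, e@B1, f@B2}

Merge at B6: IN[B6] = OUT[B5] = {a@B5, b@B5, c@B1, d@B5, e@B1, f@B2}
Applying B6's transfer function to that IN value gives OUT[B6] (row B6 above).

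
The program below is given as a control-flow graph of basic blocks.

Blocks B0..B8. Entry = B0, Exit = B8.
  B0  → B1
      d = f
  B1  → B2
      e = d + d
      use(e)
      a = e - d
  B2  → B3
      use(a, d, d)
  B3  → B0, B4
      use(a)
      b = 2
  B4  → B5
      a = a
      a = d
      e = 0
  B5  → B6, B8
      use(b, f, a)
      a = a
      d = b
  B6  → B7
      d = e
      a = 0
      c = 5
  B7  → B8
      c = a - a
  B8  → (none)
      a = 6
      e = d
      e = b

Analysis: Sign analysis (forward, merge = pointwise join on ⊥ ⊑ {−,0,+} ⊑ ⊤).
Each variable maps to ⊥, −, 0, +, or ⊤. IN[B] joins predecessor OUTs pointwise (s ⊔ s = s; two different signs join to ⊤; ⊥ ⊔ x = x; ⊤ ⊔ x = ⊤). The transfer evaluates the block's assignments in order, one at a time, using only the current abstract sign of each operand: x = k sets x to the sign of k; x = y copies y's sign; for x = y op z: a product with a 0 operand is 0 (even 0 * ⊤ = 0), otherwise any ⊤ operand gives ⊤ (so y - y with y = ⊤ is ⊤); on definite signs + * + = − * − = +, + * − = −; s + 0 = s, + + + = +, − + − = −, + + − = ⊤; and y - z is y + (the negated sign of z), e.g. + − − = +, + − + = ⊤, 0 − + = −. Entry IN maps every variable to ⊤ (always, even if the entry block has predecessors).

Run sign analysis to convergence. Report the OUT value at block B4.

Answer: {a: ⊤, b: +, c: ⊤, d: ⊤, e: 0, f: ⊤}

Derivation:
Converged values:
  B0: | IN=(all ⊤) | OUT=(all ⊤)
  B1: | IN=(all ⊤) | OUT=(all ⊤)
  B2: | IN=(all ⊤) | OUT=(all ⊤)
  B3: | IN=(all ⊤) | OUT={b:+; rest ⊤}
  B4: | IN={b:+; rest ⊤} | OUT={b:+, e:0; rest ⊤}
  B5: | IN={b:+, e:0; rest ⊤} | OUT={b:+, d:+, e:0; rest ⊤}
  B6: | IN={b:+, d:+, e:0; rest ⊤} | OUT={a:0, b:+, c:+, d:0, e:0; rest ⊤}
  B7: | IN={a:0, b:+, c:+, d:0, e:0; rest ⊤} | OUT={a:0, b:+, c:0, d:0, e:0; rest ⊤}
  B8: | IN={b:+, e:0; rest ⊤} | OUT={a:+, b:+, e:+; rest ⊤}

Merge at B4: IN[B4] = OUT[B3] = {a: ⊤, b: +, c: ⊤, d: ⊤, e: ⊤, f: ⊤}
Applying B4's transfer function to that IN value gives OUT[B4] (row B4 above).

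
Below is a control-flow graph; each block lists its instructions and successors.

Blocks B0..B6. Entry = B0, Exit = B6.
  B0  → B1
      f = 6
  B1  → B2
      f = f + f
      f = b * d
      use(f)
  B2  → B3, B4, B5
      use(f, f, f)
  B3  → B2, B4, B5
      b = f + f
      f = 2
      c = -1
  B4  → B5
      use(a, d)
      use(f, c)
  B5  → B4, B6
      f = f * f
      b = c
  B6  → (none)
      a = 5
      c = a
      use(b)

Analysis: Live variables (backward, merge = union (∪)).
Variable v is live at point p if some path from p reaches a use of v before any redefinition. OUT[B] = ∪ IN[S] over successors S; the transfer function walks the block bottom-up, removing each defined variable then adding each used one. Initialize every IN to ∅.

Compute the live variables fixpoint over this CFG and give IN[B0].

Answer: {a, b, c, d}

Trace:
Converged values:
  B0:  IN={a, b, c, d}  OUT={a, b, c, d, f}
  B1:  IN={a, b, c, d, f}  OUT={a, c, d, f}
  B2:  IN={a, c, d, f}  OUT={a, c, d, f}
  B3:  IN={a, d, f}  OUT={a, c, d, f}
  B4:  IN={a, c, d, f}  OUT={a, c, d, f}
  B5:  IN={a, c, d, f}  OUT={a, b, c, d, f}
  B6:  IN={b}  OUT={}

Merge at B0: OUT[B0] = IN[B1] = {a, b, c, d, f}
Applying B0's transfer function to that OUT value gives IN[B0] (row B0 above).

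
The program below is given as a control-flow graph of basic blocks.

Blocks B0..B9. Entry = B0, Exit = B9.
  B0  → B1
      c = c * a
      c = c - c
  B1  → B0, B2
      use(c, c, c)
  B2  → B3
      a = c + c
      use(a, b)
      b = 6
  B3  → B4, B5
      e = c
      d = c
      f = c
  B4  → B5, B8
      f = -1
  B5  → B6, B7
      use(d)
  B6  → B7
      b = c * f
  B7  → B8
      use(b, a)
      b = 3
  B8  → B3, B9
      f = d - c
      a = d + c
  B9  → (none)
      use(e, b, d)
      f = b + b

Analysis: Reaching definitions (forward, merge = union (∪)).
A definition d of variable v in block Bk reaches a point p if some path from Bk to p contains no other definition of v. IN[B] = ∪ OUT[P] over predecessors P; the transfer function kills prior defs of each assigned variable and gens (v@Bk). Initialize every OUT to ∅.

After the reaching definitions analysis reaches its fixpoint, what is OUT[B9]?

Answer: {a@B8, b@B2, b@B7, c@B0, d@B3, e@B3, f@B9}

Working:
Fixpoint table:
  B0:  IN={c@B0}  OUT={c@B0}
  B1:  IN={c@B0}  OUT={c@B0}
  B2:  IN={c@B0}  OUT={a@B2, b@B2, c@B0}
  B3:  IN={a@B2, a@B8, b@B2, b@B7, c@B0, d@B3, e@B3, f@B8}  OUT={a@B2, a@B8, b@B2, b@B7, c@B0, d@B3, e@B3, f@B3}
  B4:  IN={a@B2, a@B8, b@B2, b@B7, c@B0, d@B3, e@B3, f@B3}  OUT={a@B2, a@B8, b@B2, b@B7, c@B0, d@B3, e@B3, f@B4}
  B5:  IN={a@B2, a@B8, b@B2, b@B7, c@B0, d@B3, e@B3, f@B3, f@B4}  OUT={a@B2, a@B8, b@B2, b@B7, c@B0, d@B3, e@B3, f@B3, f@B4}
  B6:  IN={a@B2, a@B8, b@B2, b@B7, c@B0, d@B3, e@B3, f@B3, f@B4}  OUT={a@B2, a@B8, b@B6, c@B0, d@B3, e@B3, f@B3, f@B4}
  B7:  IN={a@B2, a@B8, b@B2, b@B6, b@B7, c@B0, d@B3, e@B3, f@B3, f@B4}  OUT={a@B2, a@B8, b@B7, c@B0, d@B3, e@B3, f@B3, f@B4}
  B8:  IN={a@B2, a@B8, b@B2, b@B7, c@B0, d@B3, e@B3, f@B3, f@B4}  OUT={a@B8, b@B2, b@B7, c@B0, d@B3, e@B3, f@B8}
  B9:  IN={a@B8, b@B2, b@B7, c@B0, d@B3, e@B3, f@B8}  OUT={a@B8, b@B2, b@B7, c@B0, d@B3, e@B3, f@B9}

Merge at B9: IN[B9] = OUT[B8] = {a@B8, b@B2, b@B7, c@B0, d@B3, e@B3, f@B8}
Applying B9's transfer function to that IN value gives OUT[B9] (row B9 above).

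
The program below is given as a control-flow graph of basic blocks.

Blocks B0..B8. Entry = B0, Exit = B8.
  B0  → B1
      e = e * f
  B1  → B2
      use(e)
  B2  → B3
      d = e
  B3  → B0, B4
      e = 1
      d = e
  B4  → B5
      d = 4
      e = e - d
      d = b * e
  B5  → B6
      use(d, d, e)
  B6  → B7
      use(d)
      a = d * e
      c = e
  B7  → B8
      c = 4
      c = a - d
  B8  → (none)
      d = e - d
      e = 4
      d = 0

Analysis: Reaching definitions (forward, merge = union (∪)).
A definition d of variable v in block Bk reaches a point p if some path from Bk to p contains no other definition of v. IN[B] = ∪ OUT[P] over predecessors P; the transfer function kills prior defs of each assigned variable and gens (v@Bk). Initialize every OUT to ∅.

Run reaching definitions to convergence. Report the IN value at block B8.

Answer: {a@B6, c@B7, d@B4, e@B4}

Trace:
Per-block solution:
  B0:   IN={d@B3, e@B3}   OUT={d@B3, e@B0}
  B1:   IN={d@B3, e@B0}   OUT={d@B3, e@B0}
  B2:   IN={d@B3, e@B0}   OUT={d@B2, e@B0}
  B3:   IN={d@B2, e@B0}   OUT={d@B3, e@B3}
  B4:   IN={d@B3, e@B3}   OUT={d@B4, e@B4}
  B5:   IN={d@B4, e@B4}   OUT={d@B4, e@B4}
  B6:   IN={d@B4, e@B4}   OUT={a@B6, c@B6, d@B4, e@B4}
  B7:   IN={a@B6, c@B6, d@B4, e@B4}   OUT={a@B6, c@B7, d@B4, e@B4}
  B8:   IN={a@B6, c@B7, d@B4, e@B4}   OUT={a@B6, c@B7, d@B8, e@B8}

Merge at B8: IN[B8] = OUT[B7] = {a@B6, c@B7, d@B4, e@B4}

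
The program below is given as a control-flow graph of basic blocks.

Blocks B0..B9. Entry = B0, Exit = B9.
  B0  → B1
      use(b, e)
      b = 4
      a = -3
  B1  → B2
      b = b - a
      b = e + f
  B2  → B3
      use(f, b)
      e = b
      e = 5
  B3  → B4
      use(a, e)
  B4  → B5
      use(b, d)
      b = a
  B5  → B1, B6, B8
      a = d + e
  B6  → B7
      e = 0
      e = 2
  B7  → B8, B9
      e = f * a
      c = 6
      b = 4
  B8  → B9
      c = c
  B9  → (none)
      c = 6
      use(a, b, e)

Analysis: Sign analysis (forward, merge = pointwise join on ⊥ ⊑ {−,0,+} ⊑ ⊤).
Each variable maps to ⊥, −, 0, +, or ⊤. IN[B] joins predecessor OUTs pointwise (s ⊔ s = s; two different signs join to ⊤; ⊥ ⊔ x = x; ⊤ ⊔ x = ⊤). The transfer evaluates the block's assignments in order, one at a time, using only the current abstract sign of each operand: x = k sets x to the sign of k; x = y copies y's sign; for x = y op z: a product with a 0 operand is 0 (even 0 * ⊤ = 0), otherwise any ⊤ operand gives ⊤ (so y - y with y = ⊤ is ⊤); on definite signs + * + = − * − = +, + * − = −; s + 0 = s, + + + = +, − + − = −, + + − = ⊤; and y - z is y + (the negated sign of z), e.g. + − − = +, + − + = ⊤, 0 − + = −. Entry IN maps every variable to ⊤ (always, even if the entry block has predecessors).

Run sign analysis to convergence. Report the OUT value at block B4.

Per-block solution:
  B0: | IN=(all ⊤) | OUT={a:-, b:+; rest ⊤}
  B1: | IN=(all ⊤) | OUT=(all ⊤)
  B2: | IN=(all ⊤) | OUT={e:+; rest ⊤}
  B3: | IN={e:+; rest ⊤} | OUT={e:+; rest ⊤}
  B4: | IN={e:+; rest ⊤} | OUT={e:+; rest ⊤}
  B5: | IN={e:+; rest ⊤} | OUT={e:+; rest ⊤}
  B6: | IN={e:+; rest ⊤} | OUT={e:+; rest ⊤}
  B7: | IN={e:+; rest ⊤} | OUT={b:+, c:+; rest ⊤}
  B8: | IN=(all ⊤) | OUT=(all ⊤)
  B9: | IN=(all ⊤) | OUT={c:+; rest ⊤}

Merge at B4: IN[B4] = OUT[B3] = {a: ⊤, b: ⊤, c: ⊤, d: ⊤, e: +, f: ⊤}
Applying B4's transfer function to that IN value gives OUT[B4] (row B4 above).

Answer: {a: ⊤, b: ⊤, c: ⊤, d: ⊤, e: +, f: ⊤}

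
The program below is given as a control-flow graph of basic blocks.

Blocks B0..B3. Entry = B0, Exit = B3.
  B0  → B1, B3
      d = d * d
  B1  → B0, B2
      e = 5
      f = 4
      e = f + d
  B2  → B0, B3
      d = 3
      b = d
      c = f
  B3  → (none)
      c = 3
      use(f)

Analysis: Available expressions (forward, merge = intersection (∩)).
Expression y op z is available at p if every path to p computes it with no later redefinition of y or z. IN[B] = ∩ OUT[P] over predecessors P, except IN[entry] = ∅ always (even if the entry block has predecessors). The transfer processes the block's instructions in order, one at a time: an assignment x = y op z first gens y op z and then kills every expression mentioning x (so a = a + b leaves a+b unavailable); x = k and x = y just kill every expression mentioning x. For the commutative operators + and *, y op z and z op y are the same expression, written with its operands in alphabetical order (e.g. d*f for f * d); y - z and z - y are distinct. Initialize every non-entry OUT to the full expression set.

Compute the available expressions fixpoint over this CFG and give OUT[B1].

Fixpoint table:
  B0:  IN={}  OUT={}
  B1:  IN={}  OUT={d+f}
  B2:  IN={d+f}  OUT={}
  B3:  IN={}  OUT={}

Merge at B1: IN[B1] = OUT[B0] = {}
Applying B1's transfer function to that IN value gives OUT[B1] (row B1 above).

Answer: {d+f}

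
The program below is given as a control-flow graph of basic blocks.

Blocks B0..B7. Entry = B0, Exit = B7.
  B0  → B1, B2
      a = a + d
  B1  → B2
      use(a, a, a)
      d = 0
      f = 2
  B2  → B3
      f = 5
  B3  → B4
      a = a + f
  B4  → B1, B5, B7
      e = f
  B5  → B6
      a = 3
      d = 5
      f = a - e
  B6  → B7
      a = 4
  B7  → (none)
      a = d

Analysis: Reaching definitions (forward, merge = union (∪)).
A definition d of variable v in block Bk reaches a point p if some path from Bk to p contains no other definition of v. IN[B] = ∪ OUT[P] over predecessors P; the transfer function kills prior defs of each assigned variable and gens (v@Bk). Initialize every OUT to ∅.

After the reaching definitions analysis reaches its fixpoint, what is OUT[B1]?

Converged values:
  B0:   IN={}   OUT={a@B0}
  B1:   IN={a@B0, a@B3, d@B1, e@B4, f@B2}   OUT={a@B0, a@B3, d@B1, e@B4, f@B1}
  B2:   IN={a@B0, a@B3, d@B1, e@B4, f@B1}   OUT={a@B0, a@B3, d@B1, e@B4, f@B2}
  B3:   IN={a@B0, a@B3, d@B1, e@B4, f@B2}   OUT={a@B3, d@B1, e@B4, f@B2}
  B4:   IN={a@B3, d@B1, e@B4, f@B2}   OUT={a@B3, d@B1, e@B4, f@B2}
  B5:   IN={a@B3, d@B1, e@B4, f@B2}   OUT={a@B5, d@B5, e@B4, f@B5}
  B6:   IN={a@B5, d@B5, e@B4, f@B5}   OUT={a@B6, d@B5, e@B4, f@B5}
  B7:   IN={a@B3, a@B6, d@B1, d@B5, e@B4, f@B2, f@B5}   OUT={a@B7, d@B1, d@B5, e@B4, f@B2, f@B5}

Merge at B1: IN[B1] = OUT[B0] ⊔ OUT[B4] = {a@B0, a@B3, d@B1, e@B4, f@B2}
Applying B1's transfer function to that IN value gives OUT[B1] (row B1 above).

Answer: {a@B0, a@B3, d@B1, e@B4, f@B1}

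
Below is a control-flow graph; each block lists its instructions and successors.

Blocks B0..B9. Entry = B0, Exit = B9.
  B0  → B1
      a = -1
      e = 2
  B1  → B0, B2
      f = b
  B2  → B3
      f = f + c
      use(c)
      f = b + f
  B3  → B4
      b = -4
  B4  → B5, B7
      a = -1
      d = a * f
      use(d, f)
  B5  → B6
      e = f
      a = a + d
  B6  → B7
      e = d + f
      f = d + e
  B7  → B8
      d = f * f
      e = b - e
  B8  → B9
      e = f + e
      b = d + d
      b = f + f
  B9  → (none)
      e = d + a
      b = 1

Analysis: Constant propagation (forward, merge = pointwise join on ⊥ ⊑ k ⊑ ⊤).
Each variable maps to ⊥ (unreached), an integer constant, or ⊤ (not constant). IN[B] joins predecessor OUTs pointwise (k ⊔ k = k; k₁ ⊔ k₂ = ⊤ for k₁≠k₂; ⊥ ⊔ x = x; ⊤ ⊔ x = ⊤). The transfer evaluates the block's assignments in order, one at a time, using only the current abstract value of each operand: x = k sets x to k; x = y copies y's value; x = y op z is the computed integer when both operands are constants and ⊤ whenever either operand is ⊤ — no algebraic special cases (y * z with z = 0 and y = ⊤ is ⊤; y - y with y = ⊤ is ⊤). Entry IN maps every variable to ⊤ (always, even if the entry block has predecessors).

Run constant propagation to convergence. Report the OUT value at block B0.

Answer: {a: -1, b: ⊤, c: ⊤, d: ⊤, e: 2, f: ⊤}

Trace:
Converged values:
  B0:   IN=(all ⊤)   OUT={a:-1, e:2; rest ⊤}
  B1:   IN={a:-1, e:2; rest ⊤}   OUT={a:-1, e:2; rest ⊤}
  B2:   IN={a:-1, e:2; rest ⊤}   OUT={a:-1, e:2; rest ⊤}
  B3:   IN={a:-1, e:2; rest ⊤}   OUT={a:-1, b:-4, e:2; rest ⊤}
  B4:   IN={a:-1, b:-4, e:2; rest ⊤}   OUT={a:-1, b:-4, e:2; rest ⊤}
  B5:   IN={a:-1, b:-4, e:2; rest ⊤}   OUT={b:-4; rest ⊤}
  B6:   IN={b:-4; rest ⊤}   OUT={b:-4; rest ⊤}
  B7:   IN={b:-4; rest ⊤}   OUT={b:-4; rest ⊤}
  B8:   IN={b:-4; rest ⊤}   OUT=(all ⊤)
  B9:   IN=(all ⊤)   OUT={b:1; rest ⊤}

Merge at B0 (entry node, so the boundary value (all ⊤) is joined with the incoming edge(s)): IN[B0] = (all ⊤) ⊔ OUT[B1] = {a: ⊤, b: ⊤, c: ⊤, d: ⊤, e: ⊤, f: ⊤}
Applying B0's transfer function to that IN value gives OUT[B0] (row B0 above).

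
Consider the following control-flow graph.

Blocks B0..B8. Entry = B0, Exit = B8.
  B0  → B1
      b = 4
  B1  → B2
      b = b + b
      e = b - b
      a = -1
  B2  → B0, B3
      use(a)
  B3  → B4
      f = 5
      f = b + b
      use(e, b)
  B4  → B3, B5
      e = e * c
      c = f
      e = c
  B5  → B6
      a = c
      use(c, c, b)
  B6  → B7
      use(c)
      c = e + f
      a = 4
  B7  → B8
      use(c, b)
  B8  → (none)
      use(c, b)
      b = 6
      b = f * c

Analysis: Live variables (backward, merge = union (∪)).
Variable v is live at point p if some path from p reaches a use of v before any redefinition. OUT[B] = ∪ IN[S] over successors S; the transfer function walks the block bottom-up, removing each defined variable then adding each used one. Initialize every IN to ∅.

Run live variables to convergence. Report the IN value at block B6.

Fixpoint table:
  B0:   IN={c}   OUT={b, c}
  B1:   IN={b, c}   OUT={a, b, c, e}
  B2:   IN={a, b, c, e}   OUT={b, c, e}
  B3:   IN={b, c, e}   OUT={b, c, e, f}
  B4:   IN={b, c, e, f}   OUT={b, c, e, f}
  B5:   IN={b, c, e, f}   OUT={b, c, e, f}
  B6:   IN={b, c, e, f}   OUT={b, c, f}
  B7:   IN={b, c, f}   OUT={b, c, f}
  B8:   IN={b, c, f}   OUT={}

Merge at B6: OUT[B6] = IN[B7] = {b, c, f}
Applying B6's transfer function to that OUT value gives IN[B6] (row B6 above).

Answer: {b, c, e, f}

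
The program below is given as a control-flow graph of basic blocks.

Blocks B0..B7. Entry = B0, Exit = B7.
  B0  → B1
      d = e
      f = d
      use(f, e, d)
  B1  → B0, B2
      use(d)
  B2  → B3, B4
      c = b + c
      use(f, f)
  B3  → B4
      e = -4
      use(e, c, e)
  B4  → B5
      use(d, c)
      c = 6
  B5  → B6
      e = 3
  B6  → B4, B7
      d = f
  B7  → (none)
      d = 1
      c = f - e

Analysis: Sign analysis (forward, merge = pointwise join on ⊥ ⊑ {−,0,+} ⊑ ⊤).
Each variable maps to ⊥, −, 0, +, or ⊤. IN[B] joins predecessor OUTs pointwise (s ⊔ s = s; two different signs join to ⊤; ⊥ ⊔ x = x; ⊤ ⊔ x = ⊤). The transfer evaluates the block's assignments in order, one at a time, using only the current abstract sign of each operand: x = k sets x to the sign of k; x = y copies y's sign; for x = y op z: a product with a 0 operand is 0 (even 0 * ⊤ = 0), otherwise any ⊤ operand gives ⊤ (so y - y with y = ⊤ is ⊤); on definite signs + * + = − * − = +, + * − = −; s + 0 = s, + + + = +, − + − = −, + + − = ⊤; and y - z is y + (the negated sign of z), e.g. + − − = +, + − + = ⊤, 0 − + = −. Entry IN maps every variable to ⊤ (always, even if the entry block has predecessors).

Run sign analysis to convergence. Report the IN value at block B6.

Answer: {a: ⊤, b: ⊤, c: +, d: ⊤, e: +, f: ⊤}

Working:
Converged values:
  B0:   IN=(all ⊤)   OUT=(all ⊤)
  B1:   IN=(all ⊤)   OUT=(all ⊤)
  B2:   IN=(all ⊤)   OUT=(all ⊤)
  B3:   IN=(all ⊤)   OUT={e:-; rest ⊤}
  B4:   IN=(all ⊤)   OUT={c:+; rest ⊤}
  B5:   IN={c:+; rest ⊤}   OUT={c:+, e:+; rest ⊤}
  B6:   IN={c:+, e:+; rest ⊤}   OUT={c:+, e:+; rest ⊤}
  B7:   IN={c:+, e:+; rest ⊤}   OUT={d:+, e:+; rest ⊤}

Merge at B6: IN[B6] = OUT[B5] = {a: ⊤, b: ⊤, c: +, d: ⊤, e: +, f: ⊤}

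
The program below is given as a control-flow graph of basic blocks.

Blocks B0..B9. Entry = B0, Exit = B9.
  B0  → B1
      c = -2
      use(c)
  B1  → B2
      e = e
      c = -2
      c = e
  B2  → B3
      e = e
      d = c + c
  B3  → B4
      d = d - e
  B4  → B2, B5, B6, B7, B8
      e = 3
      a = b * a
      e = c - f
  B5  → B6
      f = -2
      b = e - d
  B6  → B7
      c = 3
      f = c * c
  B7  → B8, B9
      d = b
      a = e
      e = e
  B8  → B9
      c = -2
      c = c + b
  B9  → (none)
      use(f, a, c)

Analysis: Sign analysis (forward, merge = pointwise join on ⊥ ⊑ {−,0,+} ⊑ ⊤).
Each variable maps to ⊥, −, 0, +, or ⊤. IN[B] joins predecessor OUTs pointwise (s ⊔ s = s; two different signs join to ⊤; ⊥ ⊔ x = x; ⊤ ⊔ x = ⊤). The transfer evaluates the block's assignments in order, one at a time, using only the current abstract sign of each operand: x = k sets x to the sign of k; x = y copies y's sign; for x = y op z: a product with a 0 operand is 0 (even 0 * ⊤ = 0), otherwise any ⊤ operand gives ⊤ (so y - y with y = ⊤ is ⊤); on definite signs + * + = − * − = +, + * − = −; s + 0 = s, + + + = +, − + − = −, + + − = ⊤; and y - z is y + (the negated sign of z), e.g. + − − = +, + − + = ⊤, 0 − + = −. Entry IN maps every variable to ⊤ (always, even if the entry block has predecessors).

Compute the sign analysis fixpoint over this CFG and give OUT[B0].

Per-block solution:
  B0:   IN=(all ⊤)   OUT={c:-; rest ⊤}
  B1:   IN={c:-; rest ⊤}   OUT=(all ⊤)
  B2:   IN=(all ⊤)   OUT=(all ⊤)
  B3:   IN=(all ⊤)   OUT=(all ⊤)
  B4:   IN=(all ⊤)   OUT=(all ⊤)
  B5:   IN=(all ⊤)   OUT={f:-; rest ⊤}
  B6:   IN=(all ⊤)   OUT={c:+, f:+; rest ⊤}
  B7:   IN=(all ⊤)   OUT=(all ⊤)
  B8:   IN=(all ⊤)   OUT=(all ⊤)
  B9:   IN=(all ⊤)   OUT=(all ⊤)

B0 is the boundary node: IN[B0] = {a: ⊤, b: ⊤, c: ⊤, d: ⊤, e: ⊤, f: ⊤}
Applying B0's transfer function to that IN value gives OUT[B0] (row B0 above).

Answer: {a: ⊤, b: ⊤, c: -, d: ⊤, e: ⊤, f: ⊤}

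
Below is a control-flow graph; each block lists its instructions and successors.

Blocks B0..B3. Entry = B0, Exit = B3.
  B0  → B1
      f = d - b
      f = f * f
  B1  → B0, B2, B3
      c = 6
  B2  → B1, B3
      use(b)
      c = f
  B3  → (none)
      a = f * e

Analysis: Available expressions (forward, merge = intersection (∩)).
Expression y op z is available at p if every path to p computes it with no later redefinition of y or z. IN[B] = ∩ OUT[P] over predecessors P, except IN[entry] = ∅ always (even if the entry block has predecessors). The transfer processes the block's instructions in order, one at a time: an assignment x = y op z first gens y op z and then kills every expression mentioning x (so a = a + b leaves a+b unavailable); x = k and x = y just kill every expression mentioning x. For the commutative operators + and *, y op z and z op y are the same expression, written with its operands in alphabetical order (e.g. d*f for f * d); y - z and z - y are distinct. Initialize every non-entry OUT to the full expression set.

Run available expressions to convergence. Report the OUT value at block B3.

Answer: {d-b, e*f}

Trace:
Fixpoint table:
  B0:  IN={}  OUT={d-b}
  B1:  IN={d-b}  OUT={d-b}
  B2:  IN={d-b}  OUT={d-b}
  B3:  IN={d-b}  OUT={d-b, e*f}

Merge at B3: IN[B3] = OUT[B1] ∩ OUT[B2] = {d-b}
Applying B3's transfer function to that IN value gives OUT[B3] (row B3 above).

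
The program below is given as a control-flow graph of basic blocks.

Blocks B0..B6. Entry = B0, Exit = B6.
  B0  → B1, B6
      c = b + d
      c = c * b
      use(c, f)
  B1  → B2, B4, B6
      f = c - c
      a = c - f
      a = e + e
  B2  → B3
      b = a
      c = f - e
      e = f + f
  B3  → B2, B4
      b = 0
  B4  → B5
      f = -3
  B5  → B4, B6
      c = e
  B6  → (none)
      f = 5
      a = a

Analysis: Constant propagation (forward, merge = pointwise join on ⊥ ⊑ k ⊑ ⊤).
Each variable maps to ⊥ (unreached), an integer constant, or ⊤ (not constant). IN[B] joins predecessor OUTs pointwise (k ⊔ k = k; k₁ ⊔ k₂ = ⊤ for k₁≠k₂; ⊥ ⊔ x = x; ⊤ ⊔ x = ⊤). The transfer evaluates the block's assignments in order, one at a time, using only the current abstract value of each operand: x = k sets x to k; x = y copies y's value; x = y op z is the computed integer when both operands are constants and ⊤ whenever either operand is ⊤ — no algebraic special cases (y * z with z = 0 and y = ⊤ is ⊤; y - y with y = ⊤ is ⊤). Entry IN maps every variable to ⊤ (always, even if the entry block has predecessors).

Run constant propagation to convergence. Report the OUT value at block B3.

Answer: {a: ⊤, b: 0, c: ⊤, d: ⊤, e: ⊤, f: ⊤}

Working:
Converged values:
  B0: | IN=(all ⊤) | OUT=(all ⊤)
  B1: | IN=(all ⊤) | OUT=(all ⊤)
  B2: | IN=(all ⊤) | OUT=(all ⊤)
  B3: | IN=(all ⊤) | OUT={b:0; rest ⊤}
  B4: | IN=(all ⊤) | OUT={f:-3; rest ⊤}
  B5: | IN={f:-3; rest ⊤} | OUT={f:-3; rest ⊤}
  B6: | IN=(all ⊤) | OUT={f:5; rest ⊤}

Merge at B3: IN[B3] = OUT[B2] = {a: ⊤, b: ⊤, c: ⊤, d: ⊤, e: ⊤, f: ⊤}
Applying B3's transfer function to that IN value gives OUT[B3] (row B3 above).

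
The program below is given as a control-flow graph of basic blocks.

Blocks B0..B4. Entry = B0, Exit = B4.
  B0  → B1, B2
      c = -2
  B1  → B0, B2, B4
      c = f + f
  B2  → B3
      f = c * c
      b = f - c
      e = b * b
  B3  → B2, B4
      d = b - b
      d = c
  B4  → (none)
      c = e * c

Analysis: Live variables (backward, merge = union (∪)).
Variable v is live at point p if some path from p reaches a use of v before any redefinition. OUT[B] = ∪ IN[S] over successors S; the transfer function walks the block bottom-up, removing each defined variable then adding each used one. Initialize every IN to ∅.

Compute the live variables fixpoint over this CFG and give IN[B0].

Answer: {e, f}

Working:
Converged values:
  B0:  IN={e, f}  OUT={c, e, f}
  B1:  IN={e, f}  OUT={c, e, f}
  B2:  IN={c}  OUT={b, c, e}
  B3:  IN={b, c, e}  OUT={c, e}
  B4:  IN={c, e}  OUT={}

Merge at B0: OUT[B0] = IN[B1] ⊔ IN[B2] = {c, e, f}
Applying B0's transfer function to that OUT value gives IN[B0] (row B0 above).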